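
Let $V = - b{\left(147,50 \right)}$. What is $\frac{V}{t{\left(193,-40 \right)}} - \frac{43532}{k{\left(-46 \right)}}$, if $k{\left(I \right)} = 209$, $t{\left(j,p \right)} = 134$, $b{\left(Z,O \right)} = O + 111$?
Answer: $- \frac{5866937}{28006} \approx -209.49$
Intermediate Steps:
$b{\left(Z,O \right)} = 111 + O$
$V = -161$ ($V = - (111 + 50) = \left(-1\right) 161 = -161$)
$\frac{V}{t{\left(193,-40 \right)}} - \frac{43532}{k{\left(-46 \right)}} = - \frac{161}{134} - \frac{43532}{209} = - \frac{5866937}{28006}$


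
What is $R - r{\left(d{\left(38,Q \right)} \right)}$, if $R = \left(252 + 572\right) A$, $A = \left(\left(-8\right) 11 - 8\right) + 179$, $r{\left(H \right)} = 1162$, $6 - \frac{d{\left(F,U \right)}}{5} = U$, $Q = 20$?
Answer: $67230$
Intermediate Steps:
$d{\left(F,U \right)} = 30 - 5 U$
$A = 83$ ($A = \left(-88 - 8\right) + 179 = -96 + 179 = 83$)
$R = 68392$ ($R = \left(252 + 572\right) 83 = 824 \cdot 83 = 68392$)
$R - r{\left(d{\left(38,Q \right)} \right)} = 68392 - 1162 = 67230$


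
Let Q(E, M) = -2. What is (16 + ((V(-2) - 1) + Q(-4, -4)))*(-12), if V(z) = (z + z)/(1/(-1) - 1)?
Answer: -180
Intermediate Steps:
V(z) = -z (V(z) = (2*z)/(-1 - 1) = (2*z)/(-2) = (2*z)*(-½) = -z)
(16 + ((V(-2) - 1) + Q(-4, -4)))*(-12) = (16 + ((-1*(-2) - 1) - 2))*(-12) = (16 + ((2 - 1) - 2))*(-12) = (16 + (1 - 2))*(-12) = (16 - 1)*(-12) = 15*(-12) = -180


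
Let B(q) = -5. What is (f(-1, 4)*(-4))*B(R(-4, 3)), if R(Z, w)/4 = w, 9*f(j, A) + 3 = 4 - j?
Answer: 40/9 ≈ 4.4444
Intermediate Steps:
f(j, A) = 1/9 - j/9 (f(j, A) = -1/3 + (4 - j)/9 = -1/3 + (4/9 - j/9) = 1/9 - j/9)
R(Z, w) = 4*w
(f(-1, 4)*(-4))*B(R(-4, 3)) = ((1/9 - 1/9*(-1))*(-4))*(-5) = ((1/9 + 1/9)*(-4))*(-5) = ((2/9)*(-4))*(-5) = -8/9*(-5) = 40/9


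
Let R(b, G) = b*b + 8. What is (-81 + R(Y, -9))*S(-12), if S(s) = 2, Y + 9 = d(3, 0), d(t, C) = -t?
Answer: 142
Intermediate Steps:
Y = -12 (Y = -9 - 1*3 = -9 - 3 = -12)
R(b, G) = 8 + b**2 (R(b, G) = b**2 + 8 = 8 + b**2)
(-81 + R(Y, -9))*S(-12) = (-81 + (8 + (-12)**2))*2 = (-81 + (8 + 144))*2 = (-81 + 152)*2 = 71*2 = 142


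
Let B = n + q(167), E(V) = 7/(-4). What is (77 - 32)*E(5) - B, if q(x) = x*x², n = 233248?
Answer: -19563159/4 ≈ -4.8908e+6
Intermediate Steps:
q(x) = x³
E(V) = -7/4 (E(V) = 7*(-¼) = -7/4)
B = 4890711 (B = 233248 + 167³ = 233248 + 4657463 = 4890711)
(77 - 32)*E(5) - B = (77 - 32)*(-7/4) - 1*4890711 = 45*(-7/4) - 4890711 = -315/4 - 4890711 = -19563159/4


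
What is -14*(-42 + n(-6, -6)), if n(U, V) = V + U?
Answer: 756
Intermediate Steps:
n(U, V) = U + V
-14*(-42 + n(-6, -6)) = -14*(-42 + (-6 - 6)) = -14*(-42 - 12) = -14*(-54) = 756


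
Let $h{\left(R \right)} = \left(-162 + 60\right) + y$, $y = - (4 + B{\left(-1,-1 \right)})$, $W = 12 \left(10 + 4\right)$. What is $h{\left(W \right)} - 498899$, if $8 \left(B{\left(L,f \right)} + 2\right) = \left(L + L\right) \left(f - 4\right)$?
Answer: $- \frac{1996017}{4} \approx -4.99 \cdot 10^{5}$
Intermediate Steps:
$B{\left(L,f \right)} = -2 + \frac{L \left(-4 + f\right)}{4}$ ($B{\left(L,f \right)} = -2 + \frac{\left(L + L\right) \left(f - 4\right)}{8} = -2 + \frac{2 L \left(-4 + f\right)}{8} = -2 + \frac{L \left(-4 + f\right)}{4}$)
$W = 168$ ($W = 12 \cdot 14 = 168$)
$y = - \frac{13}{4}$ ($y = - (4 - \left(1 - \frac{1}{4}\right)) = - (4 + \left(-2 + 1 + \frac{1}{4}\right)) = - (4 - \frac{3}{4}) = \left(-1\right) \frac{13}{4} = - \frac{13}{4} \approx -3.25$)
$h{\left(R \right)} = - \frac{421}{4}$ ($h{\left(R \right)} = \left(-162 + 60\right) - \frac{13}{4} = -102 - \frac{13}{4} = - \frac{421}{4}$)
$h{\left(W \right)} - 498899 = - \frac{421}{4} - 498899 = - \frac{1996017}{4}$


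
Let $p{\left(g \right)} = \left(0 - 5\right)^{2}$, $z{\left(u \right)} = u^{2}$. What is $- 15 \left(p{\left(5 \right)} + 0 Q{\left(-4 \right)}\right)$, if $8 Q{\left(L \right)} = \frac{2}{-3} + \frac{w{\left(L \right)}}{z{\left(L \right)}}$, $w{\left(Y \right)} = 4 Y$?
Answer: $-375$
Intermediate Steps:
$Q{\left(L \right)} = - \frac{1}{12} + \frac{1}{2 L}$ ($Q{\left(L \right)} = \frac{\frac{2}{-3} + \frac{4 L}{L^{2}}}{8} = \frac{2 \left(- \frac{1}{3}\right) + \frac{4 L}{L^{2}}}{8} = \frac{- \frac{2}{3} + \frac{4}{L}}{8} = - \frac{1}{12} + \frac{1}{2 L}$)
$p{\left(g \right)} = 25$ ($p{\left(g \right)} = \left(-5\right)^{2} = 25$)
$- 15 \left(p{\left(5 \right)} + 0 Q{\left(-4 \right)}\right) = - 15 \left(25 + 0 \frac{6 - -4}{12 \left(-4\right)}\right) = - 15 \left(25 + 0 \cdot \frac{1}{12} \left(- \frac{1}{4}\right) \left(6 + 4\right)\right) = - 15 \left(25 + 0 \cdot \frac{1}{12} \left(- \frac{1}{4}\right) 10\right) = - 15 \left(25 + 0 \left(- \frac{5}{24}\right)\right) = - 15 \left(25 + 0\right) = \left(-15\right) 25 = -375$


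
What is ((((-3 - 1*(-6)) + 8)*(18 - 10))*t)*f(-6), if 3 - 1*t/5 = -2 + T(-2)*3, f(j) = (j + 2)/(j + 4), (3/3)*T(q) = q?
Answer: 9680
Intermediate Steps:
T(q) = q
f(j) = (2 + j)/(4 + j)
t = 55 (t = 15 - 5*(-2 - 2*3) = 15 - 5*(-2 - 6) = 15 - 5*(-8) = 15 + 40 = 55)
((((-3 - 1*(-6)) + 8)*(18 - 10))*t)*f(-6) = ((((-3 - 1*(-6)) + 8)*(18 - 10))*55)*((2 - 6)/(4 - 6)) = ((((-3 + 6) + 8)*8)*55)*(-4/(-2)) = (((3 + 8)*8)*55)*(-1/2*(-4)) = ((11*8)*55)*2 = (88*55)*2 = 4840*2 = 9680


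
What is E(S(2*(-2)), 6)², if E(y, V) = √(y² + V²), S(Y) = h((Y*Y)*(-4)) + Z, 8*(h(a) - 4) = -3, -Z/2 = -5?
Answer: 14185/64 ≈ 221.64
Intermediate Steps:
Z = 10 (Z = -2*(-5) = 10)
h(a) = 29/8 (h(a) = 4 + (⅛)*(-3) = 4 - 3/8 = 29/8)
S(Y) = 109/8 (S(Y) = 29/8 + 10 = 109/8)
E(y, V) = √(V² + y²)
E(S(2*(-2)), 6)² = (√(6² + (109/8)²))² = (√(36 + 11881/64))² = (√(14185/64))² = (√14185/8)² = 14185/64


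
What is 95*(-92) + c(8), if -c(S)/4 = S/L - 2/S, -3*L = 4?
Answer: -8715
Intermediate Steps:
L = -4/3 (L = -1/3*4 = -4/3 ≈ -1.3333)
c(S) = 3*S + 8/S (c(S) = -4*(S/(-4/3) - 2/S) = -4*(S*(-3/4) - 2/S) = -4*(-3*S/4 - 2/S) = -4*(-2/S - 3*S/4) = 3*S + 8/S)
95*(-92) + c(8) = 95*(-92) + (3*8 + 8/8) = -8740 + (24 + 8*(1/8)) = -8740 + (24 + 1) = -8740 + 25 = -8715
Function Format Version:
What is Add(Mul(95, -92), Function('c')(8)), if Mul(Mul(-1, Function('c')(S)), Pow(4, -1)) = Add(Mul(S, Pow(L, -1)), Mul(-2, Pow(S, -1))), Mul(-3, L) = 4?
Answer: -8715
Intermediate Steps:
L = Rational(-4, 3) (L = Mul(Rational(-1, 3), 4) = Rational(-4, 3) ≈ -1.3333)
Function('c')(S) = Add(Mul(3, S), Mul(8, Pow(S, -1))) (Function('c')(S) = Mul(-4, Add(Mul(S, Pow(Rational(-4, 3), -1)), Mul(-2, Pow(S, -1)))) = Mul(-4, Add(Mul(S, Rational(-3, 4)), Mul(-2, Pow(S, -1)))) = Mul(-4, Add(Mul(Rational(-3, 4), S), Mul(-2, Pow(S, -1)))) = Mul(-4, Add(Mul(-2, Pow(S, -1)), Mul(Rational(-3, 4), S))) = Add(Mul(3, S), Mul(8, Pow(S, -1))))
Add(Mul(95, -92), Function('c')(8)) = Add(Mul(95, -92), Add(Mul(3, 8), Mul(8, Pow(8, -1)))) = Add(-8740, Add(24, Mul(8, Rational(1, 8)))) = Add(-8740, Add(24, 1)) = Add(-8740, 25) = -8715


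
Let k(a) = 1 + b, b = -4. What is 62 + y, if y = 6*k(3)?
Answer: 44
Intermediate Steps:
k(a) = -3 (k(a) = 1 - 4 = -3)
y = -18 (y = 6*(-3) = -18)
62 + y = 62 - 18 = 44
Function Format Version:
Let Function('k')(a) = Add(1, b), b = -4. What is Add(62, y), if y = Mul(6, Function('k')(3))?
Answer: 44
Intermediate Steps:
Function('k')(a) = -3 (Function('k')(a) = Add(1, -4) = -3)
y = -18 (y = Mul(6, -3) = -18)
Add(62, y) = Add(62, -18) = 44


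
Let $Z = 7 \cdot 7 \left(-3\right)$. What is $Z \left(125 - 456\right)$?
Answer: $48657$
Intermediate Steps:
$Z = -147$ ($Z = 49 \left(-3\right) = -147$)
$Z \left(125 - 456\right) = - 147 \left(125 - 456\right) = \left(-147\right) \left(-331\right) = 48657$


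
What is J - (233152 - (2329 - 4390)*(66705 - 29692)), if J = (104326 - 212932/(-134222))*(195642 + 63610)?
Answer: 1810025177392409/67111 ≈ 2.6971e+10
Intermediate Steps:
J = 1815160306088304/67111 (J = (104326 - 212932*(-1/134222))*259252 = (104326 + 106466/67111)*259252 = (7001528652/67111)*259252 = 1815160306088304/67111 ≈ 2.7047e+10)
J - (233152 - (2329 - 4390)*(66705 - 29692)) = 1815160306088304/67111 - (233152 - (2329 - 4390)*(66705 - 29692)) = 1815160306088304/67111 - (233152 - (-2061)*37013) = 1815160306088304/67111 - (233152 - 1*(-76283793)) = 1815160306088304/67111 - (233152 + 76283793) = 1815160306088304/67111 - 1*76516945 = 1815160306088304/67111 - 76516945 = 1810025177392409/67111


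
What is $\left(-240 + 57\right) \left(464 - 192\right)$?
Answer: $-49776$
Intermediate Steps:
$\left(-240 + 57\right) \left(464 - 192\right) = \left(-183\right) 272 = -49776$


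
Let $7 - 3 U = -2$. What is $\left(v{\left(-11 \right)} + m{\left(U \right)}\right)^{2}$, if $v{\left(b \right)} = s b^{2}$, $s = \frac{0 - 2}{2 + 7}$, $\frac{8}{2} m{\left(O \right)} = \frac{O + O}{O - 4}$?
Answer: $\frac{261121}{324} \approx 805.93$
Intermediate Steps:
$U = 3$ ($U = \frac{7}{3} - - \frac{2}{3} = \frac{7}{3} + \frac{2}{3} = 3$)
$m{\left(O \right)} = \frac{O}{2 \left(-4 + O\right)}$ ($m{\left(O \right)} = \frac{\left(O + O\right) \frac{1}{O - 4}}{4} = \frac{2 O \frac{1}{-4 + O}}{4} = \frac{O}{2 \left(-4 + O\right)}$)
$s = - \frac{2}{9} \approx -0.22222$
$v{\left(b \right)} = - \frac{2 b^{2}}{9}$
$\left(v{\left(-11 \right)} + m{\left(U \right)}\right)^{2} = \left(- \frac{2 \left(-11\right)^{2}}{9} + \frac{1}{2} \cdot 3 \frac{1}{-4 + 3}\right)^{2} = \left(\left(- \frac{2}{9}\right) 121 + \frac{1}{2} \cdot 3 \frac{1}{-1}\right)^{2} = \left(- \frac{242}{9} + \frac{1}{2} \cdot 3 \left(-1\right)\right)^{2} = \left(- \frac{242}{9} - \frac{3}{2}\right)^{2} = \left(- \frac{511}{18}\right)^{2} = \frac{261121}{324}$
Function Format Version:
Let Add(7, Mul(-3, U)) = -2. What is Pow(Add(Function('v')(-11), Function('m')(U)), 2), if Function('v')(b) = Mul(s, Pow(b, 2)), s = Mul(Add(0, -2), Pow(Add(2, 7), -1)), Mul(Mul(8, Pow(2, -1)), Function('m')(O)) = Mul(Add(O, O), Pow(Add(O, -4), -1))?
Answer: Rational(261121, 324) ≈ 805.93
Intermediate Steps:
U = 3 (U = Add(Rational(7, 3), Mul(Rational(-1, 3), -2)) = Add(Rational(7, 3), Rational(2, 3)) = 3)
Function('m')(O) = Mul(Rational(1, 2), O, Pow(Add(-4, O), -1)) (Function('m')(O) = Mul(Rational(1, 4), Mul(Add(O, O), Pow(Add(O, -4), -1))) = Mul(Rational(1, 4), Mul(Mul(2, O), Pow(Add(-4, O), -1))) = Mul(Rational(1, 4), Mul(2, O, Pow(Add(-4, O), -1))) = Mul(Rational(1, 2), O, Pow(Add(-4, O), -1)))
s = Rational(-2, 9) (s = Mul(-2, Pow(9, -1)) = Mul(-2, Rational(1, 9)) = Rational(-2, 9) ≈ -0.22222)
Function('v')(b) = Mul(Rational(-2, 9), Pow(b, 2))
Pow(Add(Function('v')(-11), Function('m')(U)), 2) = Pow(Add(Mul(Rational(-2, 9), Pow(-11, 2)), Mul(Rational(1, 2), 3, Pow(Add(-4, 3), -1))), 2) = Pow(Add(Mul(Rational(-2, 9), 121), Mul(Rational(1, 2), 3, Pow(-1, -1))), 2) = Pow(Add(Rational(-242, 9), Mul(Rational(1, 2), 3, -1)), 2) = Pow(Add(Rational(-242, 9), Rational(-3, 2)), 2) = Pow(Rational(-511, 18), 2) = Rational(261121, 324)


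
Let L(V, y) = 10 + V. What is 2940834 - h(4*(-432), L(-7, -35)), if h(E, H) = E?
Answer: 2942562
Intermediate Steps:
2940834 - h(4*(-432), L(-7, -35)) = 2940834 - 4*(-432) = 2940834 - 1*(-1728) = 2940834 + 1728 = 2942562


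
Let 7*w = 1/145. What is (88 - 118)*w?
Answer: -6/203 ≈ -0.029557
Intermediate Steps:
w = 1/1015 (w = (1/7)/145 = (1/7)*(1/145) = 1/1015 ≈ 0.00098522)
(88 - 118)*w = (88 - 118)*(1/1015) = -30*1/1015 = -6/203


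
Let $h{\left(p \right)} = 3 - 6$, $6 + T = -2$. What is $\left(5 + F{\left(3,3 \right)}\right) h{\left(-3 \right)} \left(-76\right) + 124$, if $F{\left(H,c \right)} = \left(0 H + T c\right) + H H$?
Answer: $-2156$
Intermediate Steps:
$T = -8$ ($T = -6 - 2 = -8$)
$h{\left(p \right)} = -3$ ($h{\left(p \right)} = 3 - 6 = -3$)
$F{\left(H,c \right)} = H^{2} - 8 c$ ($F{\left(H,c \right)} = \left(0 H - 8 c\right) + H H = \left(0 - 8 c\right) + H^{2} = - 8 c + H^{2} = H^{2} - 8 c$)
$\left(5 + F{\left(3,3 \right)}\right) h{\left(-3 \right)} \left(-76\right) + 124 = \left(5 + \left(3^{2} - 24\right)\right) \left(-3\right) \left(-76\right) + 124 = \left(5 + \left(9 - 24\right)\right) \left(-3\right) \left(-76\right) + 124 = \left(5 - 15\right) \left(-3\right) \left(-76\right) + 124 = \left(-10\right) \left(-3\right) \left(-76\right) + 124 = 30 \left(-76\right) + 124 = -2280 + 124 = -2156$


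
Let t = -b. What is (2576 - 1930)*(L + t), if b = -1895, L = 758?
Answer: 1713838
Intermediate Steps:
t = 1895 (t = -1*(-1895) = 1895)
(2576 - 1930)*(L + t) = (2576 - 1930)*(758 + 1895) = 646*2653 = 1713838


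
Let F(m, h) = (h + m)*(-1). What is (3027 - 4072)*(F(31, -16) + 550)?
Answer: -559075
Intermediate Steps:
F(m, h) = -h - m
(3027 - 4072)*(F(31, -16) + 550) = (3027 - 4072)*((-1*(-16) - 1*31) + 550) = -1045*((16 - 31) + 550) = -1045*(-15 + 550) = -1045*535 = -559075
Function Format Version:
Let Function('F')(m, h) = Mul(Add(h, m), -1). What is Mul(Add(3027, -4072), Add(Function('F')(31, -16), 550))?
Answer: -559075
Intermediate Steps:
Function('F')(m, h) = Add(Mul(-1, h), Mul(-1, m))
Mul(Add(3027, -4072), Add(Function('F')(31, -16), 550)) = Mul(Add(3027, -4072), Add(Add(Mul(-1, -16), Mul(-1, 31)), 550)) = Mul(-1045, Add(Add(16, -31), 550)) = Mul(-1045, Add(-15, 550)) = Mul(-1045, 535) = -559075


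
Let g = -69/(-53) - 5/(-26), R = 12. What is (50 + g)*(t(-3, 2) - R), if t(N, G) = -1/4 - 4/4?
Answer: -70959/104 ≈ -682.30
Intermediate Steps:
t(N, G) = -5/4 (t(N, G) = -1*¼ - 4*¼ = -¼ - 1 = -5/4)
g = 2059/1378 (g = -69*(-1/53) - 5*(-1/26) = 69/53 + 5/26 = 2059/1378 ≈ 1.4942)
(50 + g)*(t(-3, 2) - R) = (50 + 2059/1378)*(-5/4 - 1*12) = 70959*(-5/4 - 12)/1378 = (70959/1378)*(-53/4) = -70959/104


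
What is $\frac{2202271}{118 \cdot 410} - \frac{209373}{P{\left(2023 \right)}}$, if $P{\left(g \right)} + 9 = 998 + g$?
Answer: $- \frac{72838031}{3035845} \approx -23.993$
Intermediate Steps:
$P{\left(g \right)} = 989 + g$ ($P{\left(g \right)} = -9 + \left(998 + g\right) = 989 + g$)
$\frac{2202271}{118 \cdot 410} - \frac{209373}{P{\left(2023 \right)}} = \frac{2202271}{118 \cdot 410} - \frac{209373}{989 + 2023} = \frac{2202271}{48380} - \frac{209373}{3012} = 2202271 \cdot \frac{1}{48380} - \frac{69791}{1004} = \frac{2202271}{48380} - \frac{69791}{1004} = - \frac{72838031}{3035845}$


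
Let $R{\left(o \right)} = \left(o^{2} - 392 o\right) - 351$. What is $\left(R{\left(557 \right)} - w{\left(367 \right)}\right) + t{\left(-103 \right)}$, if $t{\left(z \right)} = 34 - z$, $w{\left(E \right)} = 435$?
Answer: $91256$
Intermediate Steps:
$R{\left(o \right)} = -351 + o^{2} - 392 o$ ($R{\left(o \right)} = \left(o^{2} - 392 o\right) - 351 = -351 + o^{2} - 392 o$)
$\left(R{\left(557 \right)} - w{\left(367 \right)}\right) + t{\left(-103 \right)} = \left(\left(-351 + 557^{2} - 218344\right) - 435\right) + \left(34 - -103\right) = \left(\left(-351 + 310249 - 218344\right) - 435\right) + \left(34 + 103\right) = \left(91554 - 435\right) + 137 = 91119 + 137 = 91256$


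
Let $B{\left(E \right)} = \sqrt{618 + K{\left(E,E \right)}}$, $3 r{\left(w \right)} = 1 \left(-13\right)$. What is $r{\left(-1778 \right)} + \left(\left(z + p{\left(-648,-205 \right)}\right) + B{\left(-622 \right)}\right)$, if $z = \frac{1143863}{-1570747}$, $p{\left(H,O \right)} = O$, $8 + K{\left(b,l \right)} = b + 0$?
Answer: $- \frac{989860705}{4712241} + 2 i \sqrt{3} \approx -210.06 + 3.4641 i$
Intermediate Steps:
$r{\left(w \right)} = - \frac{13}{3}$ ($r{\left(w \right)} = \frac{1 \left(-13\right)}{3} = \frac{1}{3} \left(-13\right) = - \frac{13}{3}$)
$K{\left(b,l \right)} = -8 + b$ ($K{\left(b,l \right)} = -8 + \left(b + 0\right) = -8 + b$)
$z = - \frac{1143863}{1570747}$ ($z = 1143863 \left(- \frac{1}{1570747}\right) = - \frac{1143863}{1570747} \approx -0.72823$)
$B{\left(E \right)} = \sqrt{610 + E}$ ($B{\left(E \right)} = \sqrt{618 + \left(-8 + E\right)} = \sqrt{610 + E}$)
$r{\left(-1778 \right)} + \left(\left(z + p{\left(-648,-205 \right)}\right) + B{\left(-622 \right)}\right) = - \frac{13}{3} + \left(\left(- \frac{1143863}{1570747} - 205\right) + \sqrt{610 - 622}\right) = - \frac{13}{3} - \left(\frac{323146998}{1570747} - \sqrt{-12}\right) = - \frac{13}{3} - \left(\frac{323146998}{1570747} - 2 i \sqrt{3}\right) = - \frac{989860705}{4712241} + 2 i \sqrt{3}$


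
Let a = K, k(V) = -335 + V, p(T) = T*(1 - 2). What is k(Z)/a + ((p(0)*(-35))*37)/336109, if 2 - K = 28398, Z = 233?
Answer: 51/14198 ≈ 0.0035921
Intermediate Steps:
p(T) = -T (p(T) = T*(-1) = -T)
K = -28396 (K = 2 - 1*28398 = 2 - 28398 = -28396)
a = -28396
k(Z)/a + ((p(0)*(-35))*37)/336109 = (-335 + 233)/(-28396) + ((-1*0*(-35))*37)/336109 = -102*(-1/28396) + ((0*(-35))*37)*(1/336109) = 51/14198 + (0*37)*(1/336109) = 51/14198 + 0*(1/336109) = 51/14198 + 0 = 51/14198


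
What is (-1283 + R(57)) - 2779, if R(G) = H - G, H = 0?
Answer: -4119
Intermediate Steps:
R(G) = -G (R(G) = 0 - G = -G)
(-1283 + R(57)) - 2779 = (-1283 - 1*57) - 2779 = (-1283 - 57) - 2779 = -1340 - 2779 = -4119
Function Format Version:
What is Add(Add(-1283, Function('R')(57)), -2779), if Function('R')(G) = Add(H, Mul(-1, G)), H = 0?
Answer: -4119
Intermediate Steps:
Function('R')(G) = Mul(-1, G) (Function('R')(G) = Add(0, Mul(-1, G)) = Mul(-1, G))
Add(Add(-1283, Function('R')(57)), -2779) = Add(Add(-1283, Mul(-1, 57)), -2779) = Add(Add(-1283, -57), -2779) = Add(-1340, -2779) = -4119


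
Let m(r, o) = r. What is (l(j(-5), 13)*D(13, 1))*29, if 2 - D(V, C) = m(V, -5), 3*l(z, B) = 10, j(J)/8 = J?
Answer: -3190/3 ≈ -1063.3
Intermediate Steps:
j(J) = 8*J
l(z, B) = 10/3 (l(z, B) = (⅓)*10 = 10/3)
D(V, C) = 2 - V
(l(j(-5), 13)*D(13, 1))*29 = (10*(2 - 1*13)/3)*29 = (10*(2 - 13)/3)*29 = ((10/3)*(-11))*29 = -110/3*29 = -3190/3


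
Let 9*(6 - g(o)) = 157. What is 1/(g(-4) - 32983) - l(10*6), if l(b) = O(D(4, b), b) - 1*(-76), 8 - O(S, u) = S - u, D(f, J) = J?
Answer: -24943809/296950 ≈ -84.000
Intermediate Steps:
g(o) = -103/9 (g(o) = 6 - ⅑*157 = 6 - 157/9 = -103/9)
O(S, u) = 8 + u - S (O(S, u) = 8 - (S - u) = 8 + (u - S) = 8 + u - S)
l(b) = 84 (l(b) = (8 + b - b) - 1*(-76) = 8 + 76 = 84)
1/(g(-4) - 32983) - l(10*6) = 1/(-103/9 - 32983) - 1*84 = 1/(-296950/9) - 84 = -9/296950 - 84 = -24943809/296950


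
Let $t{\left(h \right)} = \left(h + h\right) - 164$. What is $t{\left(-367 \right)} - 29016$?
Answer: $-29914$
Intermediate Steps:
$t{\left(h \right)} = -164 + 2 h$ ($t{\left(h \right)} = 2 h - 164 = -164 + 2 h$)
$t{\left(-367 \right)} - 29016 = \left(-164 + 2 \left(-367\right)\right) - 29016 = \left(-164 - 734\right) - 29016 = -898 - 29016 = -29914$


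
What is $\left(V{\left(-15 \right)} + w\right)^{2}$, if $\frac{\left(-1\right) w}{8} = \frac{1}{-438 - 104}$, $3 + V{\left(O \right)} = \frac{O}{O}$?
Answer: $\frac{289444}{73441} \approx 3.9412$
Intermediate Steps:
$V{\left(O \right)} = -2$ ($V{\left(O \right)} = -3 + \frac{O}{O} = -3 + 1 = -2$)
$w = \frac{4}{271}$ ($w = - \frac{8}{-438 - 104} = - \frac{8}{-542} = \left(-8\right) \left(- \frac{1}{542}\right) = \frac{4}{271} \approx 0.01476$)
$\left(V{\left(-15 \right)} + w\right)^{2} = \left(-2 + \frac{4}{271}\right)^{2} = \left(- \frac{538}{271}\right)^{2} = \frac{289444}{73441}$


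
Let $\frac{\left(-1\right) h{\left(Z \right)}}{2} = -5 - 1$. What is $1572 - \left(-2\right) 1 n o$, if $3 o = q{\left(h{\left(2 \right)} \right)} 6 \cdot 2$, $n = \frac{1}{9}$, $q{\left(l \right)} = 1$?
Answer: $\frac{14156}{9} \approx 1572.9$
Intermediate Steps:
$h{\left(Z \right)} = 12$ ($h{\left(Z \right)} = - 2 \left(-5 - 1\right) = \left(-2\right) \left(-6\right) = 12$)
$n = \frac{1}{9} \approx 0.11111$
$o = 4$ ($o = \frac{1 \cdot 6 \cdot 2}{3} = \frac{6 \cdot 2}{3} = \frac{1}{3} \cdot 12 = 4$)
$1572 - \left(-2\right) 1 n o = 1572 - \left(-2\right) 1 \cdot \frac{1}{9} \cdot 4 = 1572 - \left(-2\right) \frac{1}{9} \cdot 4 = 1572 - \left(- \frac{2}{9}\right) 4 = 1572 - - \frac{8}{9} = 1572 + \frac{8}{9} = \frac{14156}{9}$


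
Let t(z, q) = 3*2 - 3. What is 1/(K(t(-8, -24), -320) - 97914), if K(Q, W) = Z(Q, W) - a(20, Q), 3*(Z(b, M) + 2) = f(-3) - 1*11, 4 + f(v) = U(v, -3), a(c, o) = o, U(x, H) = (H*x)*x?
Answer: -1/97933 ≈ -1.0211e-5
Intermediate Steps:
t(z, q) = 3 (t(z, q) = 6 - 3 = 3)
U(x, H) = H*x²
f(v) = -4 - 3*v²
Z(b, M) = -16 (Z(b, M) = -2 + ((-4 - 3*(-3)²) - 1*11)/3 = -2 + ((-4 - 3*9) - 11)/3 = -2 + ((-4 - 27) - 11)/3 = -2 + (-31 - 11)/3 = -2 + (⅓)*(-42) = -2 - 14 = -16)
K(Q, W) = -16 - Q
1/(K(t(-8, -24), -320) - 97914) = 1/((-16 - 1*3) - 97914) = 1/((-16 - 3) - 97914) = 1/(-19 - 97914) = 1/(-97933) = -1/97933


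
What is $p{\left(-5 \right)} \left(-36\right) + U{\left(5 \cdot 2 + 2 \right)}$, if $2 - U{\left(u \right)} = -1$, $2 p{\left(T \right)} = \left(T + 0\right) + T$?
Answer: $183$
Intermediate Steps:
$p{\left(T \right)} = T$ ($p{\left(T \right)} = \frac{\left(T + 0\right) + T}{2} = \frac{T + T}{2} = \frac{2 T}{2} = T$)
$U{\left(u \right)} = 3$ ($U{\left(u \right)} = 2 - -1 = 2 + 1 = 3$)
$p{\left(-5 \right)} \left(-36\right) + U{\left(5 \cdot 2 + 2 \right)} = \left(-5\right) \left(-36\right) + 3 = 180 + 3 = 183$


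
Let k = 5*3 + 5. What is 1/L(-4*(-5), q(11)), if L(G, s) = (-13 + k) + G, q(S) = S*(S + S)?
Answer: 1/27 ≈ 0.037037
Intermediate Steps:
q(S) = 2*S**2 (q(S) = S*(2*S) = 2*S**2)
k = 20 (k = 15 + 5 = 20)
L(G, s) = 7 + G (L(G, s) = (-13 + 20) + G = 7 + G)
1/L(-4*(-5), q(11)) = 1/(7 - 4*(-5)) = 1/(7 + 20) = 1/27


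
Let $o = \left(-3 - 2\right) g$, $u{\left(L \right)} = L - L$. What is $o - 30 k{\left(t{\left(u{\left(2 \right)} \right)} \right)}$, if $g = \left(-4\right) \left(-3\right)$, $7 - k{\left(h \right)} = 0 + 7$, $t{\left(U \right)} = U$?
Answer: $-60$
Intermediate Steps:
$u{\left(L \right)} = 0$
$k{\left(h \right)} = 0$ ($k{\left(h \right)} = 7 - \left(0 + 7\right) = 7 - 7 = 0$)
$g = 12$
$o = -60$ ($o = \left(-3 - 2\right) 12 = \left(-5\right) 12 = -60$)
$o - 30 k{\left(t{\left(u{\left(2 \right)} \right)} \right)} = -60 - 0 = -60 + 0 = -60$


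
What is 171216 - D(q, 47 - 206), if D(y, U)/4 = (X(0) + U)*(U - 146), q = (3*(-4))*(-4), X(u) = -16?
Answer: -42284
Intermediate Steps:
q = 48 (q = -12*(-4) = 48)
D(y, U) = 4*(-146 + U)*(-16 + U) (D(y, U) = 4*((-16 + U)*(U - 146)) = 4*((-16 + U)*(-146 + U)) = 4*((-146 + U)*(-16 + U)) = 4*(-146 + U)*(-16 + U))
171216 - D(q, 47 - 206) = 171216 - (9344 - 648*(47 - 206) + 4*(47 - 206)**2) = 171216 - (9344 - 648*(-159) + 4*(-159)**2) = 171216 - (9344 + 103032 + 4*25281) = 171216 - (9344 + 103032 + 101124) = 171216 - 1*213500 = 171216 - 213500 = -42284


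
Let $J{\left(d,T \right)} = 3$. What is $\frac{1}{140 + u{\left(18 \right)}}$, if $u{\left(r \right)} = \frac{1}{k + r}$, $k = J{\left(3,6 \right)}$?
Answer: $\frac{21}{2941} \approx 0.0071404$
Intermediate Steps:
$k = 3$
$u{\left(r \right)} = \frac{1}{3 + r}$
$\frac{1}{140 + u{\left(18 \right)}} = \frac{1}{140 + \frac{1}{3 + 18}} = \frac{1}{140 + \frac{1}{21}} = \frac{1}{\frac{2941}{21}} = \frac{21}{2941}$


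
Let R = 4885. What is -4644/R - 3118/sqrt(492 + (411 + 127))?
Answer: -4644/4885 - 1559*sqrt(1030)/515 ≈ -98.104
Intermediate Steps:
-4644/R - 3118/sqrt(492 + (411 + 127)) = -4644/4885 - 3118/sqrt(492 + (411 + 127)) = -4644*1/4885 - 3118/sqrt(492 + 538) = -4644/4885 - 3118*sqrt(1030)/1030 = -4644/4885 - 1559*sqrt(1030)/515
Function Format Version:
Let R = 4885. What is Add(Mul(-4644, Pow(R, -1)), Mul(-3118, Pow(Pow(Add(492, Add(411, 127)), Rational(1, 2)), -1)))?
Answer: Add(Rational(-4644, 4885), Mul(Rational(-1559, 515), Pow(1030, Rational(1, 2)))) ≈ -98.104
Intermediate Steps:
Add(Mul(-4644, Pow(R, -1)), Mul(-3118, Pow(Pow(Add(492, Add(411, 127)), Rational(1, 2)), -1))) = Add(Mul(-4644, Pow(4885, -1)), Mul(-3118, Pow(Pow(Add(492, Add(411, 127)), Rational(1, 2)), -1))) = Add(Mul(-4644, Rational(1, 4885)), Mul(-3118, Pow(Pow(Add(492, 538), Rational(1, 2)), -1))) = Add(Rational(-4644, 4885), Mul(-3118, Pow(Pow(1030, Rational(1, 2)), -1))) = Add(Rational(-4644, 4885), Mul(-3118, Mul(Rational(1, 1030), Pow(1030, Rational(1, 2))))) = Add(Rational(-4644, 4885), Mul(Rational(-1559, 515), Pow(1030, Rational(1, 2))))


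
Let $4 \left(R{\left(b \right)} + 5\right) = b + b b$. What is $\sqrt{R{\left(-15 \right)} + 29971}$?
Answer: $\frac{\sqrt{120074}}{2} \approx 173.26$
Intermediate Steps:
$R{\left(b \right)} = -5 + \frac{b}{4} + \frac{b^{2}}{4}$ ($R{\left(b \right)} = -5 + \frac{b + b b}{4} = -5 + \frac{b + b^{2}}{4} = -5 + \left(\frac{b}{4} + \frac{b^{2}}{4}\right) = -5 + \frac{b}{4} + \frac{b^{2}}{4}$)
$\sqrt{R{\left(-15 \right)} + 29971} = \sqrt{\left(-5 + \frac{1}{4} \left(-15\right) + \frac{\left(-15\right)^{2}}{4}\right) + 29971} = \sqrt{\left(-5 - \frac{15}{4} + \frac{1}{4} \cdot 225\right) + 29971} = \sqrt{\left(-5 - \frac{15}{4} + \frac{225}{4}\right) + 29971} = \sqrt{\frac{95}{2} + 29971} = \sqrt{\frac{60037}{2}} = \frac{\sqrt{120074}}{2}$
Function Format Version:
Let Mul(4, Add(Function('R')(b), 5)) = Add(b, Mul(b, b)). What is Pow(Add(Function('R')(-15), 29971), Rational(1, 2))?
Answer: Mul(Rational(1, 2), Pow(120074, Rational(1, 2))) ≈ 173.26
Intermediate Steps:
Function('R')(b) = Add(-5, Mul(Rational(1, 4), b), Mul(Rational(1, 4), Pow(b, 2))) (Function('R')(b) = Add(-5, Mul(Rational(1, 4), Add(b, Mul(b, b)))) = Add(-5, Mul(Rational(1, 4), Add(b, Pow(b, 2)))) = Add(-5, Add(Mul(Rational(1, 4), b), Mul(Rational(1, 4), Pow(b, 2)))) = Add(-5, Mul(Rational(1, 4), b), Mul(Rational(1, 4), Pow(b, 2))))
Pow(Add(Function('R')(-15), 29971), Rational(1, 2)) = Pow(Add(Add(-5, Mul(Rational(1, 4), -15), Mul(Rational(1, 4), Pow(-15, 2))), 29971), Rational(1, 2)) = Pow(Add(Add(-5, Rational(-15, 4), Mul(Rational(1, 4), 225)), 29971), Rational(1, 2)) = Pow(Add(Add(-5, Rational(-15, 4), Rational(225, 4)), 29971), Rational(1, 2)) = Pow(Add(Rational(95, 2), 29971), Rational(1, 2)) = Pow(Rational(60037, 2), Rational(1, 2)) = Mul(Rational(1, 2), Pow(120074, Rational(1, 2)))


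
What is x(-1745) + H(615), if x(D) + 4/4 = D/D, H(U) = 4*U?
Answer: 2460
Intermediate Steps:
x(D) = 0 (x(D) = -1 + D/D = -1 + 1 = 0)
x(-1745) + H(615) = 0 + 4*615 = 0 + 2460 = 2460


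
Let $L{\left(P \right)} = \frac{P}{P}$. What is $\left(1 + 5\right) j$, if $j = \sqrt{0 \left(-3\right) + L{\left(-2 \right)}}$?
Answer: $6$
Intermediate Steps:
$L{\left(P \right)} = 1$
$j = 1$ ($j = \sqrt{0 \left(-3\right) + 1} = \sqrt{0 + 1} = \sqrt{1} = 1$)
$\left(1 + 5\right) j = \left(1 + 5\right) 1 = 6 \cdot 1 = 6$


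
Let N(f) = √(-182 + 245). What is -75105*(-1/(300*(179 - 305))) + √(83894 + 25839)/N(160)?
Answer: -1669/840 + √768131/21 ≈ 39.748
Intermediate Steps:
N(f) = 3*√7 (N(f) = √63 = 3*√7)
-75105*(-1/(300*(179 - 305))) + √(83894 + 25839)/N(160) = -75105*(-1/(300*(179 - 305))) + √(83894 + 25839)/((3*√7)) = -75105/((-126*(-300))) + √109733*(√7/21) = -75105/37800 + √768131/21 = -75105*1/37800 + √768131/21 = -1669/840 + √768131/21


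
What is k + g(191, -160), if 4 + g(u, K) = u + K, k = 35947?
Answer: 35974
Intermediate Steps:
g(u, K) = -4 + K + u (g(u, K) = -4 + (u + K) = -4 + (K + u) = -4 + K + u)
k + g(191, -160) = 35947 + (-4 - 160 + 191) = 35947 + 27 = 35974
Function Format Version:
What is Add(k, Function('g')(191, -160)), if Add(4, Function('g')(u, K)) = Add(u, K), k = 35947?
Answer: 35974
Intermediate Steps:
Function('g')(u, K) = Add(-4, K, u) (Function('g')(u, K) = Add(-4, Add(u, K)) = Add(-4, Add(K, u)) = Add(-4, K, u))
Add(k, Function('g')(191, -160)) = Add(35947, Add(-4, -160, 191)) = Add(35947, 27) = 35974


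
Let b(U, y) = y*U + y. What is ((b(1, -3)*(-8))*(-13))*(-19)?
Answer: 11856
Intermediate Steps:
b(U, y) = y + U*y (b(U, y) = U*y + y = y + U*y)
((b(1, -3)*(-8))*(-13))*(-19) = ((-3*(1 + 1)*(-8))*(-13))*(-19) = ((-3*2*(-8))*(-13))*(-19) = (-6*(-8)*(-13))*(-19) = (48*(-13))*(-19) = -624*(-19) = 11856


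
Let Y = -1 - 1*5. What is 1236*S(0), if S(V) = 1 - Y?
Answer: 8652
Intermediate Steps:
Y = -6 (Y = -1 - 5 = -6)
S(V) = 7 (S(V) = 1 - 1*(-6) = 1 + 6 = 7)
1236*S(0) = 1236*7 = 8652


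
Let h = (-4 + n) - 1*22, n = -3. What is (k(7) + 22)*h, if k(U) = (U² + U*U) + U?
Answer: -3683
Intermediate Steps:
k(U) = U + 2*U² (k(U) = (U² + U²) + U = 2*U² + U = U + 2*U²)
h = -29 (h = (-4 - 3) - 1*22 = -7 - 22 = -29)
(k(7) + 22)*h = (7*(1 + 2*7) + 22)*(-29) = (7*(1 + 14) + 22)*(-29) = (7*15 + 22)*(-29) = (105 + 22)*(-29) = 127*(-29) = -3683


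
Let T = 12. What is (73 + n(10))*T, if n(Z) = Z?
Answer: 996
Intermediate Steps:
(73 + n(10))*T = (73 + 10)*12 = 83*12 = 996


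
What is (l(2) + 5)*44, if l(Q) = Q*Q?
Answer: 396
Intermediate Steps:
l(Q) = Q²
(l(2) + 5)*44 = (2² + 5)*44 = (4 + 5)*44 = 9*44 = 396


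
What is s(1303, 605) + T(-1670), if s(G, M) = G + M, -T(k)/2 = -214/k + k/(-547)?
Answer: 868563502/456745 ≈ 1901.6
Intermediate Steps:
T(k) = 428/k + 2*k/547 (T(k) = -2*(-214/k + k/(-547)) = -2*(-214/k + k*(-1/547)) = -2*(-214/k - k/547) = 428/k + 2*k/547)
s(1303, 605) + T(-1670) = (1303 + 605) + (428/(-1670) + (2/547)*(-1670)) = 1908 + (428*(-1/1670) - 3340/547) = 1908 + (-214/835 - 3340/547) = 1908 - 2905958/456745 = 868563502/456745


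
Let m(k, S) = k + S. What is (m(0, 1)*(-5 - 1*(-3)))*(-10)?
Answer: 20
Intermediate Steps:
m(k, S) = S + k
(m(0, 1)*(-5 - 1*(-3)))*(-10) = ((1 + 0)*(-5 - 1*(-3)))*(-10) = (1*(-5 + 3))*(-10) = (1*(-2))*(-10) = -2*(-10) = 20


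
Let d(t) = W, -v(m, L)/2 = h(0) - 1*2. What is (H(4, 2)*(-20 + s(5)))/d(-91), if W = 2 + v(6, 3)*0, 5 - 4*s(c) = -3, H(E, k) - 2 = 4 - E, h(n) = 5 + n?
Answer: -18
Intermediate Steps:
v(m, L) = -6 (v(m, L) = -2*((5 + 0) - 1*2) = -2*(5 - 2) = -2*3 = -6)
H(E, k) = 6 - E (H(E, k) = 2 + (4 - E) = 6 - E)
s(c) = 2 (s(c) = 5/4 - 1/4*(-3) = 5/4 + 3/4 = 2)
W = 2 (W = 2 - 6*0 = 2 + 0 = 2)
d(t) = 2
(H(4, 2)*(-20 + s(5)))/d(-91) = ((6 - 1*4)*(-20 + 2))/2 = ((6 - 4)*(-18))*(1/2) = (2*(-18))*(1/2) = -36*1/2 = -18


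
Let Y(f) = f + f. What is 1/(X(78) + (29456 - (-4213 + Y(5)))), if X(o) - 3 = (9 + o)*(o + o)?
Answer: 1/47234 ≈ 2.1171e-5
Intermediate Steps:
Y(f) = 2*f
X(o) = 3 + 2*o*(9 + o) (X(o) = 3 + (9 + o)*(o + o) = 3 + (9 + o)*(2*o) = 3 + 2*o*(9 + o))
1/(X(78) + (29456 - (-4213 + Y(5)))) = 1/((3 + 2*78² + 18*78) + (29456 - (-4213 + 2*5))) = 1/((3 + 2*6084 + 1404) + (29456 - (-4213 + 10))) = 1/((3 + 12168 + 1404) + (29456 - 1*(-4203))) = 1/(13575 + (29456 + 4203)) = 1/(13575 + 33659) = 1/47234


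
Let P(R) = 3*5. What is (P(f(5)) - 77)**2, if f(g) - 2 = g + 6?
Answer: 3844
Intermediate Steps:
f(g) = 8 + g (f(g) = 2 + (g + 6) = 2 + (6 + g) = 8 + g)
P(R) = 15
(P(f(5)) - 77)**2 = (15 - 77)**2 = (-62)**2 = 3844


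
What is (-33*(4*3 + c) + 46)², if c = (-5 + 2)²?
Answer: 418609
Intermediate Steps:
c = 9 (c = (-3)² = 9)
(-33*(4*3 + c) + 46)² = (-33*(4*3 + 9) + 46)² = (-33*(12 + 9) + 46)² = (-33*21 + 46)² = (-693 + 46)² = (-647)² = 418609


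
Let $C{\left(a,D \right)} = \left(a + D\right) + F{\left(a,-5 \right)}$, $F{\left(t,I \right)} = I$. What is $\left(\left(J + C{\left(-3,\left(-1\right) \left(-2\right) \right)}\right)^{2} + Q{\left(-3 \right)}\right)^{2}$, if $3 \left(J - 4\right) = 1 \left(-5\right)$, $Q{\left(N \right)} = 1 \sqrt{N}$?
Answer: $\frac{14398}{81} + \frac{242 i \sqrt{3}}{9} \approx 177.75 + 46.573 i$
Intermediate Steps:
$Q{\left(N \right)} = \sqrt{N}$
$J = \frac{7}{3}$ ($J = 4 + \frac{1 \left(-5\right)}{3} = 4 + \frac{1}{3} \left(-5\right) = 4 - \frac{5}{3} = \frac{7}{3} \approx 2.3333$)
$C{\left(a,D \right)} = -5 + D + a$ ($C{\left(a,D \right)} = \left(a + D\right) - 5 = \left(D + a\right) - 5 = -5 + D + a$)
$\left(\left(J + C{\left(-3,\left(-1\right) \left(-2\right) \right)}\right)^{2} + Q{\left(-3 \right)}\right)^{2} = \left(\left(\frac{7}{3} - 6\right)^{2} + \sqrt{-3}\right)^{2} = \left(\left(\frac{7}{3} - 6\right)^{2} + i \sqrt{3}\right)^{2} = \left(\left(- \frac{11}{3}\right)^{2} + i \sqrt{3}\right)^{2} = \left(\frac{121}{9} + i \sqrt{3}\right)^{2}$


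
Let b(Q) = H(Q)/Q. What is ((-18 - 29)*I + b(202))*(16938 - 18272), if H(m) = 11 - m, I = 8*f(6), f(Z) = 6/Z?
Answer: 50787381/101 ≈ 5.0285e+5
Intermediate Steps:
I = 8 (I = 8*(6/6) = 8*(6*(⅙)) = 8*1 = 8)
b(Q) = (11 - Q)/Q
((-18 - 29)*I + b(202))*(16938 - 18272) = ((-18 - 29)*8 + (11 - 1*202)/202)*(16938 - 18272) = (-47*8 + (11 - 202)/202)*(-1334) = (-376 + (1/202)*(-191))*(-1334) = (-376 - 191/202)*(-1334) = -76143/202*(-1334) = 50787381/101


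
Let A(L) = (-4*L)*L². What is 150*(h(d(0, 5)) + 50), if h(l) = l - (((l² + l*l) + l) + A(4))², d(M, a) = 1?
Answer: -9593700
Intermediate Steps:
A(L) = -4*L³
h(l) = l - (-256 + l + 2*l²)² (h(l) = l - (((l² + l*l) + l) - 4*4³)² = l - (((l² + l²) + l) - 4*64)² = l - ((2*l² + l) - 256)² = l - ((l + 2*l²) - 256)² = l - (-256 + l + 2*l²)²)
150*(h(d(0, 5)) + 50) = 150*((1 - (-256 + 1 + 2*1²)²) + 50) = 150*((1 - (-256 + 1 + 2*1)²) + 50) = 150*((1 - (-256 + 1 + 2)²) + 50) = 150*((1 - 1*(-253)²) + 50) = 150*((1 - 1*64009) + 50) = 150*((1 - 64009) + 50) = 150*(-64008 + 50) = 150*(-63958) = -9593700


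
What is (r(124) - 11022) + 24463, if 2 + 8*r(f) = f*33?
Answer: 55809/4 ≈ 13952.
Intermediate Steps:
r(f) = -¼ + 33*f/8 (r(f) = -¼ + (f*33)/8 = -¼ + (33*f)/8 = -¼ + 33*f/8)
(r(124) - 11022) + 24463 = ((-¼ + (33/8)*124) - 11022) + 24463 = ((-¼ + 1023/2) - 11022) + 24463 = (2045/4 - 11022) + 24463 = -42043/4 + 24463 = 55809/4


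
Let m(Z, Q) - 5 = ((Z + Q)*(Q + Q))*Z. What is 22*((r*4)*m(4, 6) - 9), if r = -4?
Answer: -170918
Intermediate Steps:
m(Z, Q) = 5 + 2*Q*Z*(Q + Z) (m(Z, Q) = 5 + ((Z + Q)*(Q + Q))*Z = 5 + ((Q + Z)*(2*Q))*Z = 5 + (2*Q*(Q + Z))*Z = 5 + 2*Q*Z*(Q + Z))
22*((r*4)*m(4, 6) - 9) = 22*((-4*4)*(5 + 2*6*4² + 2*4*6²) - 9) = 22*(-16*(5 + 2*6*16 + 2*4*36) - 9) = 22*(-16*(5 + 192 + 288) - 9) = 22*(-16*485 - 9) = 22*(-7760 - 9) = 22*(-7769) = -170918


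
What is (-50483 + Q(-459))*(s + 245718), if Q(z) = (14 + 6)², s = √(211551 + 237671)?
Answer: -12306294594 - 50083*√449222 ≈ -1.2340e+10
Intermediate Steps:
s = √449222 ≈ 670.24
Q(z) = 400 (Q(z) = 20² = 400)
(-50483 + Q(-459))*(s + 245718) = (-50483 + 400)*(√449222 + 245718) = -50083*(245718 + √449222) = -12306294594 - 50083*√449222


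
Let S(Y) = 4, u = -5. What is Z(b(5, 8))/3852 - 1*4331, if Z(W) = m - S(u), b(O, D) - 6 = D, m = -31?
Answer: -16683047/3852 ≈ -4331.0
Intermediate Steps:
b(O, D) = 6 + D
Z(W) = -35 (Z(W) = -31 - 1*4 = -31 - 4 = -35)
Z(b(5, 8))/3852 - 1*4331 = -35/3852 - 1*4331 = -35*1/3852 - 4331 = -35/3852 - 4331 = -16683047/3852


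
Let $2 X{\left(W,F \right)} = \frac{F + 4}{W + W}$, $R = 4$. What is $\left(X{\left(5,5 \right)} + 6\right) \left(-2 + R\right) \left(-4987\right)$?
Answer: $- \frac{643323}{10} \approx -64332.0$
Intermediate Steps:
$X{\left(W,F \right)} = \frac{4 + F}{4 W}$ ($X{\left(W,F \right)} = \frac{\left(F + 4\right) \frac{1}{W + W}}{2} = \frac{\left(4 + F\right) \frac{1}{2 W}}{2} = \frac{\frac{1}{2} \frac{1}{W} \left(4 + F\right)}{2} = \frac{4 + F}{4 W}$)
$\left(X{\left(5,5 \right)} + 6\right) \left(-2 + R\right) \left(-4987\right) = \left(\frac{4 + 5}{4 \cdot 5} + 6\right) \left(-2 + 4\right) \left(-4987\right) = \left(\frac{1}{4} \cdot \frac{1}{5} \cdot 9 + 6\right) 2 \left(-4987\right) = \left(\frac{9}{20} + 6\right) 2 \left(-4987\right) = \frac{129}{20} \cdot 2 \left(-4987\right) = \frac{129}{10} \left(-4987\right) = - \frac{643323}{10}$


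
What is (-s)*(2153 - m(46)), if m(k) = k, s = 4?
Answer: -8428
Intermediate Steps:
(-s)*(2153 - m(46)) = (-1*4)*(2153 - 1*46) = -4*(2153 - 46) = -4*2107 = -8428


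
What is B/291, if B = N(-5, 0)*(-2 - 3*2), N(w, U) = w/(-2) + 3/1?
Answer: -44/291 ≈ -0.15120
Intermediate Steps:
N(w, U) = 3 - w/2 (N(w, U) = w*(-½) + 3*1 = -w/2 + 3 = 3 - w/2)
B = -44 (B = (3 - ½*(-5))*(-2 - 3*2) = (3 + 5/2)*(-2 - 6) = (11/2)*(-8) = -44)
B/291 = -44/291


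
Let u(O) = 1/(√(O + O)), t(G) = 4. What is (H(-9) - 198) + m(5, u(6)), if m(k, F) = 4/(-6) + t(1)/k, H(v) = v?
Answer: -3103/15 ≈ -206.87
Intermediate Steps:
u(O) = √2/(2*√O) (u(O) = 1/(√(2*O)) = 1/(√2*√O) = √2/(2*√O))
m(k, F) = -⅔ + 4/k (m(k, F) = 4/(-6) + 4/k = 4*(-⅙) + 4/k = -⅔ + 4/k)
(H(-9) - 198) + m(5, u(6)) = (-9 - 198) + (-⅔ + 4/5) = -207 + (-⅔ + 4*(⅕)) = -207 + (-⅔ + ⅘) = -207 + 2/15 = -3103/15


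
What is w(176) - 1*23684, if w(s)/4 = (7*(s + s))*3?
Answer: 5884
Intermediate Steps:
w(s) = 168*s (w(s) = 4*((7*(s + s))*3) = 4*((7*(2*s))*3) = 4*((14*s)*3) = 4*(42*s) = 168*s)
w(176) - 1*23684 = 168*176 - 1*23684 = 29568 - 23684 = 5884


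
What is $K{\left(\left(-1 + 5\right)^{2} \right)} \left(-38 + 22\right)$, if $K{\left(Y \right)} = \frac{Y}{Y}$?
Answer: $-16$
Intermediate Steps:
$K{\left(Y \right)} = 1$
$K{\left(\left(-1 + 5\right)^{2} \right)} \left(-38 + 22\right) = 1 \left(-38 + 22\right) = 1 \left(-16\right) = -16$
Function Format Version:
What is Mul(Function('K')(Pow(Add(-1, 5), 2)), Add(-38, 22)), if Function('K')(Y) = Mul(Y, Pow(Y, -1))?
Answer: -16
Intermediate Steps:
Function('K')(Y) = 1
Mul(Function('K')(Pow(Add(-1, 5), 2)), Add(-38, 22)) = Mul(1, Add(-38, 22)) = Mul(1, -16) = -16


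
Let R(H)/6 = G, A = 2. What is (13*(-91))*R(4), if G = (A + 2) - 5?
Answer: 7098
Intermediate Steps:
G = -1 (G = (2 + 2) - 5 = 4 - 5 = -1)
R(H) = -6 (R(H) = 6*(-1) = -6)
(13*(-91))*R(4) = (13*(-91))*(-6) = -1183*(-6) = 7098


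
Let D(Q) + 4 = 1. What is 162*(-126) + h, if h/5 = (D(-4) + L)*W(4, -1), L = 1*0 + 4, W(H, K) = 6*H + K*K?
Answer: -20287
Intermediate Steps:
W(H, K) = K² + 6*H (W(H, K) = 6*H + K² = K² + 6*H)
D(Q) = -3 (D(Q) = -4 + 1 = -3)
L = 4 (L = 0 + 4 = 4)
h = 125 (h = 5*((-3 + 4)*((-1)² + 6*4)) = 5*(1*(1 + 24)) = 5*(1*25) = 5*25 = 125)
162*(-126) + h = 162*(-126) + 125 = -20412 + 125 = -20287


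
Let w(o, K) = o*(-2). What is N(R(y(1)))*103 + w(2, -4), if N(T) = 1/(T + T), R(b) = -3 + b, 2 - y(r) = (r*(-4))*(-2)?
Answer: -175/18 ≈ -9.7222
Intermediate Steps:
y(r) = 2 - 8*r (y(r) = 2 - r*(-4)*(-2) = 2 - (-4*r)*(-2) = 2 - 8*r)
w(o, K) = -2*o
N(T) = 1/(2*T)
N(R(y(1)))*103 + w(2, -4) = (1/(2*(-3 + (2 - 8*1))))*103 - 2*2 = (1/(2*(-3 + (2 - 8))))*103 - 4 = (1/(2*(-3 - 6)))*103 - 4 = ((½)/(-9))*103 - 4 = ((½)*(-⅑))*103 - 4 = -1/18*103 - 4 = -103/18 - 4 = -175/18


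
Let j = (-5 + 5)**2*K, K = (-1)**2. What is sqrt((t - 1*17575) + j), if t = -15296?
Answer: I*sqrt(32871) ≈ 181.3*I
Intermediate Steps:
K = 1
j = 0 (j = (-5 + 5)**2*1 = 0**2*1 = 0*1 = 0)
sqrt((t - 1*17575) + j) = sqrt((-15296 - 1*17575) + 0) = sqrt((-15296 - 17575) + 0) = sqrt(-32871 + 0) = sqrt(-32871) = I*sqrt(32871)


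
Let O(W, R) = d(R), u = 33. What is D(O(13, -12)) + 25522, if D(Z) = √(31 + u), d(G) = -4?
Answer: 25530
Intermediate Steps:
O(W, R) = -4
D(Z) = 8 (D(Z) = √(31 + 33) = √64 = 8)
D(O(13, -12)) + 25522 = 8 + 25522 = 25530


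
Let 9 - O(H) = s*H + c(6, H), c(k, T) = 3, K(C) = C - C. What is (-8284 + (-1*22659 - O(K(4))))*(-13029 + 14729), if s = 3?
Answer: -52613300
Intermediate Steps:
K(C) = 0
O(H) = 6 - 3*H (O(H) = 9 - (3*H + 3) = 9 - (3 + 3*H) = 9 + (-3 - 3*H) = 6 - 3*H)
(-8284 + (-1*22659 - O(K(4))))*(-13029 + 14729) = (-8284 + (-1*22659 - (6 - 3*0)))*(-13029 + 14729) = (-8284 + (-22659 - (6 + 0)))*1700 = (-8284 + (-22659 - 1*6))*1700 = (-8284 + (-22659 - 6))*1700 = (-8284 - 22665)*1700 = -30949*1700 = -52613300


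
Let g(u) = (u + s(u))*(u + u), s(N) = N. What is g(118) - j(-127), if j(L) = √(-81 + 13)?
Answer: 55696 - 2*I*√17 ≈ 55696.0 - 8.2462*I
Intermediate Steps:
j(L) = 2*I*√17 (j(L) = √(-68) = 2*I*√17)
g(u) = 4*u² (g(u) = (u + u)*(u + u) = (2*u)*(2*u) = 4*u²)
g(118) - j(-127) = 4*118² - 2*I*√17 = 4*13924 - 2*I*√17 = 55696 - 2*I*√17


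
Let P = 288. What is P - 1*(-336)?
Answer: 624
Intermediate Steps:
P - 1*(-336) = 288 - 1*(-336) = 288 + 336 = 624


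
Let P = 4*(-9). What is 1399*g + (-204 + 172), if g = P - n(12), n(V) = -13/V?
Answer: -586565/12 ≈ -48880.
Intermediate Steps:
P = -36
g = -419/12 (g = -36 - (-13)/12 = -36 - 1*(-13/12) = -36 + 13/12 = -419/12 ≈ -34.917)
1399*g + (-204 + 172) = 1399*(-419/12) + (-204 + 172) = -586181/12 - 32 = -586565/12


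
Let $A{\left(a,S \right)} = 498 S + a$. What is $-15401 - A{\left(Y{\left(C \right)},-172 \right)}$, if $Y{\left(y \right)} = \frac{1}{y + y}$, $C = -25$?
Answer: $\frac{3512751}{50} \approx 70255.0$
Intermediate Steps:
$Y{\left(y \right)} = \frac{1}{2 y}$
$A{\left(a,S \right)} = a + 498 S$
$-15401 - A{\left(Y{\left(C \right)},-172 \right)} = -15401 - \left(\frac{1}{2 \left(-25\right)} + 498 \left(-172\right)\right) = -15401 - \left(\frac{1}{2} \left(- \frac{1}{25}\right) - 85656\right) = -15401 - \left(- \frac{1}{50} - 85656\right) = -15401 - - \frac{4282801}{50} = -15401 + \frac{4282801}{50} = \frac{3512751}{50}$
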